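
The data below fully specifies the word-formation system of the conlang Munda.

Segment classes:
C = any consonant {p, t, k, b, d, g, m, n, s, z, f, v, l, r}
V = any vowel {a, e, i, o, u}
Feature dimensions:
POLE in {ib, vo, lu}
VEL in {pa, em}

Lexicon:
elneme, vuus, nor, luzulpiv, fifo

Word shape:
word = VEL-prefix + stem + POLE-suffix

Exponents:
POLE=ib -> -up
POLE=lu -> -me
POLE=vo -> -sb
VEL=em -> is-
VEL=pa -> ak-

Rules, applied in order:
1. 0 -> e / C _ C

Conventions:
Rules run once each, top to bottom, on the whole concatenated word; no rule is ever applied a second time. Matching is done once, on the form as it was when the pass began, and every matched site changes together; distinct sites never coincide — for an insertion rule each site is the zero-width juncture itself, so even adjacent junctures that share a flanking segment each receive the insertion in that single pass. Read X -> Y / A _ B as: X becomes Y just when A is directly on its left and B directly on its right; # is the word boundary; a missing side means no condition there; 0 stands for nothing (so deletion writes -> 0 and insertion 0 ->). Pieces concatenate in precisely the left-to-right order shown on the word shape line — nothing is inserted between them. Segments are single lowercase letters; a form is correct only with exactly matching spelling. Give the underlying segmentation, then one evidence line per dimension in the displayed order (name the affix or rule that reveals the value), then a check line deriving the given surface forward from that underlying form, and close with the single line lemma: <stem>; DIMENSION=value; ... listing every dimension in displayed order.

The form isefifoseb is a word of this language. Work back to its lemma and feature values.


underlying: is-fifo-sb
POLE=vo - signalled by the affix -sb
VEL=em - signalled by the affix is-
check: isfifosb -> isefifoseb
lemma: fifo; POLE=vo; VEL=em


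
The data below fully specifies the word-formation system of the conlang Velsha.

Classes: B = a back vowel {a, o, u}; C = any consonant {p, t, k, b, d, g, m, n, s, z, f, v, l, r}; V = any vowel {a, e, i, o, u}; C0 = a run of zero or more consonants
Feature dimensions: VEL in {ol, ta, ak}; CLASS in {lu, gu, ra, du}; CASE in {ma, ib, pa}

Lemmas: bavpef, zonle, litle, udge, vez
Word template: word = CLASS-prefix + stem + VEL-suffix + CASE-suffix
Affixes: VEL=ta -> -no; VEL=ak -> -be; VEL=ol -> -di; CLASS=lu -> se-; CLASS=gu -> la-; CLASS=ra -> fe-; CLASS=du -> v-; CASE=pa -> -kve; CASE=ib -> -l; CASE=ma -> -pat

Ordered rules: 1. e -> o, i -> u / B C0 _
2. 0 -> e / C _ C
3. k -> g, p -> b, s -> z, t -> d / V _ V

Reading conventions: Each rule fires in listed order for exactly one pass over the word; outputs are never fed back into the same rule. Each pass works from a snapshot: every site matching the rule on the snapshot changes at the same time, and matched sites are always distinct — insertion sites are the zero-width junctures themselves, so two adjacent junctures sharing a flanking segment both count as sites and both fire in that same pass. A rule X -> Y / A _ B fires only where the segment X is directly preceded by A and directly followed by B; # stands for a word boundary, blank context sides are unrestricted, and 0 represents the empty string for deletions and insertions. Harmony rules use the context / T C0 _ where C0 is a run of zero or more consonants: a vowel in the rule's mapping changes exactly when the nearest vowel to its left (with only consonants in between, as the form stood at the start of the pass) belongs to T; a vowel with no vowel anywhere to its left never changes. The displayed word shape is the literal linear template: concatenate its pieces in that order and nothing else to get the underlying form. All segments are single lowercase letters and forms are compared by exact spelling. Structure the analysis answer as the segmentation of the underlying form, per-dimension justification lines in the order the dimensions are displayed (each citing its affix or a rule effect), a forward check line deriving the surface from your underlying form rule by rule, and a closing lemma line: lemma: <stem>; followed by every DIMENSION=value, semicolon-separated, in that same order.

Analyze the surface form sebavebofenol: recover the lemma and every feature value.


underlying: se-bavpef-no-l
VEL=ta - signalled by the affix -no
CLASS=lu - signalled by the affix se-
CASE=ib - signalled by the affix -l
check: sebavpefnol -> sebavpofnol -> sebavepofenol -> sebavebofenol
lemma: bavpef; VEL=ta; CLASS=lu; CASE=ib


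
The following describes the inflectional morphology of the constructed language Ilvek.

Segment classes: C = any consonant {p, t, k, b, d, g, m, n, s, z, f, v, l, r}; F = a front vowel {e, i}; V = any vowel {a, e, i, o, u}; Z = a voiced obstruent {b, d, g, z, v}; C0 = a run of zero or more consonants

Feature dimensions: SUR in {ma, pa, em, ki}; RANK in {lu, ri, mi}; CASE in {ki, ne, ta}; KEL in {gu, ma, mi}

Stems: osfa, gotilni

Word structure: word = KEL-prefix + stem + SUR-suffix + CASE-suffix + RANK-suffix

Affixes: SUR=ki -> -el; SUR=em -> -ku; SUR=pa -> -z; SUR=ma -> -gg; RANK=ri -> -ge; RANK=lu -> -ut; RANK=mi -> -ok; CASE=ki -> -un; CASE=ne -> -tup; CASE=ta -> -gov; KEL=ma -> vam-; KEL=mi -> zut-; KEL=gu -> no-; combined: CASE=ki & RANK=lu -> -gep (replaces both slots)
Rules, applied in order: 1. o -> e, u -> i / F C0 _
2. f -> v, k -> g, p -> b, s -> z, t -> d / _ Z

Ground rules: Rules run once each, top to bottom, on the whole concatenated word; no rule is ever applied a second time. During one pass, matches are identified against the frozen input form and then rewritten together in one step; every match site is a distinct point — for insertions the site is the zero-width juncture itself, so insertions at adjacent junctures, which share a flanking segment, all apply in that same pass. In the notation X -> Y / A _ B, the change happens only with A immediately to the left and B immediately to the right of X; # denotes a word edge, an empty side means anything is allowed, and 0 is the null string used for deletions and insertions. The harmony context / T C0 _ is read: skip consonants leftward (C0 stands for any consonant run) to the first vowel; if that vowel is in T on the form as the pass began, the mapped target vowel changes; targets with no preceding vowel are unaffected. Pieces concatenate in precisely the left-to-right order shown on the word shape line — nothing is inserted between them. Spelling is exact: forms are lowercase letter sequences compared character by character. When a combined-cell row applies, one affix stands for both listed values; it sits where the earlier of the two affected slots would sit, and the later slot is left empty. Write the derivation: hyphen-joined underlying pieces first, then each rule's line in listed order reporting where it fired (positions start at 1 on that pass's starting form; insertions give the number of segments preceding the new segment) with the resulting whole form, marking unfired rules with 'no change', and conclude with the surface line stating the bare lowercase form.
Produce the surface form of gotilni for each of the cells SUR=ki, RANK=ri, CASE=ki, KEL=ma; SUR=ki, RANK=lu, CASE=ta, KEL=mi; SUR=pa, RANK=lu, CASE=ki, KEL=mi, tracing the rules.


cell SUR=ki, RANK=ri, CASE=ki, KEL=ma:
underlying: vam-gotilni-el-un-ge
1. o -> e, u -> i / F C0 _: fires at position(s) 13: vamgotilnielinge
2. f -> v, k -> g, p -> b, s -> z, t -> d / _ Z: no change
surface: vamgotilnielinge

cell SUR=ki, RANK=lu, CASE=ta, KEL=mi:
underlying: zut-gotilni-el-gov-ut
1. o -> e, u -> i / F C0 _: fires at position(s) 14: zutgotilnielgevut
2. f -> v, k -> g, p -> b, s -> z, t -> d / _ Z: fires at position(s) 3: zudgotilnielgevut
surface: zudgotilnielgevut

cell SUR=pa, RANK=lu, CASE=ki, KEL=mi:
underlying: zut-gotilni-z-gep
1. o -> e, u -> i / F C0 _: no change
2. f -> v, k -> g, p -> b, s -> z, t -> d / _ Z: fires at position(s) 3: zudgotilnizgep
surface: zudgotilnizgep


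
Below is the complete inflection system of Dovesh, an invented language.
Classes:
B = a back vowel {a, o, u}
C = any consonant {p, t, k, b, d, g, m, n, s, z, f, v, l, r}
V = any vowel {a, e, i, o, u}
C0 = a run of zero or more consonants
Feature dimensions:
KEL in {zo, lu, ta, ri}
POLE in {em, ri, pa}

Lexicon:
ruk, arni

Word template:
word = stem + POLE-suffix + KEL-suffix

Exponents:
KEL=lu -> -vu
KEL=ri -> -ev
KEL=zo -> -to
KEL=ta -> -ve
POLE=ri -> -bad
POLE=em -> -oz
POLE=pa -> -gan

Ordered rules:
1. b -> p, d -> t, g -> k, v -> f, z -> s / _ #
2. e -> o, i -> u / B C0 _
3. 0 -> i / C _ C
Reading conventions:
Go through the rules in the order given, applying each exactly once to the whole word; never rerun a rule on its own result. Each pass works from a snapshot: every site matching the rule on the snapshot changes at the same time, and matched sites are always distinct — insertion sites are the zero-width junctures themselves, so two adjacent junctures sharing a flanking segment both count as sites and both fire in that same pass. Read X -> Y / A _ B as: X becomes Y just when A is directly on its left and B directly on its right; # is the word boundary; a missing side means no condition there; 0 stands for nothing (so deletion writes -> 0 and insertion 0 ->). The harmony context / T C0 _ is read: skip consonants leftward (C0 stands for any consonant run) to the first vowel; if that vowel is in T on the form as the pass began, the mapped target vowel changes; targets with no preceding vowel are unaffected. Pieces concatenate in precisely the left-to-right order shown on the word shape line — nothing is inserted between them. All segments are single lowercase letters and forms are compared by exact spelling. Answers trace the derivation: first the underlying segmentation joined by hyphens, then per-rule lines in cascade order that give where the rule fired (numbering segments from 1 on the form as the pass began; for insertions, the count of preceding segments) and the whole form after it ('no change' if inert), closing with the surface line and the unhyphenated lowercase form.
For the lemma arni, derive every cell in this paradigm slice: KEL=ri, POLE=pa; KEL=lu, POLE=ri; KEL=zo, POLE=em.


cell KEL=ri, POLE=pa:
underlying: arni-gan-ev
1. b -> p, d -> t, g -> k, v -> f, z -> s / _ #: fires at position(s) 9: arniganef
2. e -> o, i -> u / B C0 _: fires at position(s) 4, 8: arnuganof
3. 0 -> i / C _ C: inserts after position(s) 2: arinuganof
surface: arinuganof

cell KEL=lu, POLE=ri:
underlying: arni-bad-vu
1. b -> p, d -> t, g -> k, v -> f, z -> s / _ #: no change
2. e -> o, i -> u / B C0 _: fires at position(s) 4: arnubadvu
3. 0 -> i / C _ C: inserts after position(s) 2, 7: arinubadivu
surface: arinubadivu

cell KEL=zo, POLE=em:
underlying: arni-oz-to
1. b -> p, d -> t, g -> k, v -> f, z -> s / _ #: no change
2. e -> o, i -> u / B C0 _: fires at position(s) 4: arnuozto
3. 0 -> i / C _ C: inserts after position(s) 2, 6: arinuozito
surface: arinuozito


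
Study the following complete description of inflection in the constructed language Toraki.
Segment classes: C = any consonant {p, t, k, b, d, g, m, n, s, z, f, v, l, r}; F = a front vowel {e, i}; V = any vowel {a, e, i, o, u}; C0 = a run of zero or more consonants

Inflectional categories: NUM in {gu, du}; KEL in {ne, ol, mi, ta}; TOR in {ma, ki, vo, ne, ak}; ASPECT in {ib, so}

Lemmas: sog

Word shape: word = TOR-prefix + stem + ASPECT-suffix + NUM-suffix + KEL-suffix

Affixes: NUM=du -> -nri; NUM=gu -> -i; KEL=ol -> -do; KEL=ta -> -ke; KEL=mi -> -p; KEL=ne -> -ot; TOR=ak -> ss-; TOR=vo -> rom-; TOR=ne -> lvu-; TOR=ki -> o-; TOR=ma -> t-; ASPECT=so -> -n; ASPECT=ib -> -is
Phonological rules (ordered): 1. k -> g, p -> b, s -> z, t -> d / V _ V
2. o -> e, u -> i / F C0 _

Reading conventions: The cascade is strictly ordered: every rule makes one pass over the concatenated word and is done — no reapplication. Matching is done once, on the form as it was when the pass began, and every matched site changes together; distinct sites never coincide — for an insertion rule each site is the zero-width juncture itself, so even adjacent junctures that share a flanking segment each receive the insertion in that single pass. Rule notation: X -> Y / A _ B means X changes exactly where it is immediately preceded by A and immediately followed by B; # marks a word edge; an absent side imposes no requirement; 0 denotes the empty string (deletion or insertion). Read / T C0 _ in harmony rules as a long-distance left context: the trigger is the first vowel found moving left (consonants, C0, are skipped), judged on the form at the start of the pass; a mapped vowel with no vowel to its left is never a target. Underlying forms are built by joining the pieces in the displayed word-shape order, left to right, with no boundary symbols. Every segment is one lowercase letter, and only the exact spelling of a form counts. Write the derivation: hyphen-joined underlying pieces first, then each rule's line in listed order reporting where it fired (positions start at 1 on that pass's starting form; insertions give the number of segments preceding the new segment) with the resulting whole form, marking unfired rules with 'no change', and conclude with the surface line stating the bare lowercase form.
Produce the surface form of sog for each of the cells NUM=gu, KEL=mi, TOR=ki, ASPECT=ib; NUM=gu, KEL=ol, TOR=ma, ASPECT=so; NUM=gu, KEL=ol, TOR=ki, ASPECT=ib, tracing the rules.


cell NUM=gu, KEL=mi, TOR=ki, ASPECT=ib:
underlying: o-sog-is-i-p
1. k -> g, p -> b, s -> z, t -> d / V _ V: fires at position(s) 2, 6: ozogizip
2. o -> e, u -> i / F C0 _: no change
surface: ozogizip

cell NUM=gu, KEL=ol, TOR=ma, ASPECT=so:
underlying: t-sog-n-i-do
1. k -> g, p -> b, s -> z, t -> d / V _ V: no change
2. o -> e, u -> i / F C0 _: fires at position(s) 8: tsognide
surface: tsognide

cell NUM=gu, KEL=ol, TOR=ki, ASPECT=ib:
underlying: o-sog-is-i-do
1. k -> g, p -> b, s -> z, t -> d / V _ V: fires at position(s) 2, 6: ozogizido
2. o -> e, u -> i / F C0 _: fires at position(s) 9: ozogizide
surface: ozogizide


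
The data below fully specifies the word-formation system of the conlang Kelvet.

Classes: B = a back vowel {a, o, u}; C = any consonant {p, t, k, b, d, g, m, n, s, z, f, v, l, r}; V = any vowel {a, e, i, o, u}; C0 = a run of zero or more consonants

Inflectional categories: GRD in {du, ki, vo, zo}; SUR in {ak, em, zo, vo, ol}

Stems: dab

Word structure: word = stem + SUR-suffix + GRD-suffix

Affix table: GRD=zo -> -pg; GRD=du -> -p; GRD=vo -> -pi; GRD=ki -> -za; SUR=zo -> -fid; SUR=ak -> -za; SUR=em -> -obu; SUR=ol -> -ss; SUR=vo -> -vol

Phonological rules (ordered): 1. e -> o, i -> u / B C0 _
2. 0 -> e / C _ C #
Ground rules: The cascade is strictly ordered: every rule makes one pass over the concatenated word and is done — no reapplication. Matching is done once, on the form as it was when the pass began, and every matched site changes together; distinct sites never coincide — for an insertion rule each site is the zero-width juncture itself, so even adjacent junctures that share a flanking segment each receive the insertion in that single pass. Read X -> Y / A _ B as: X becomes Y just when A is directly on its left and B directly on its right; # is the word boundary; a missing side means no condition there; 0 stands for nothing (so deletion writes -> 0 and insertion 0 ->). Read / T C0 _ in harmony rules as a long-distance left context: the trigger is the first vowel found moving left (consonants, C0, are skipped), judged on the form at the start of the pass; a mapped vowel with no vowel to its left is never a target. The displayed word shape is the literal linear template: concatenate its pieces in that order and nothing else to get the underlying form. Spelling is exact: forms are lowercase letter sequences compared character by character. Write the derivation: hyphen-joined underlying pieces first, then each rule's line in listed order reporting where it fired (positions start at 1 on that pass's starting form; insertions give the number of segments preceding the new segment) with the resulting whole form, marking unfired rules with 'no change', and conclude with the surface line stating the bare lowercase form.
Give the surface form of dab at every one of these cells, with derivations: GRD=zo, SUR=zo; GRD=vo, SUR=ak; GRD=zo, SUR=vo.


cell GRD=zo, SUR=zo:
underlying: dab-fid-pg
1. e -> o, i -> u / B C0 _: fires at position(s) 5: dabfudpg
2. 0 -> e / C _ C #: inserts after position(s) 7: dabfudpeg
surface: dabfudpeg

cell GRD=vo, SUR=ak:
underlying: dab-za-pi
1. e -> o, i -> u / B C0 _: fires at position(s) 7: dabzapu
2. 0 -> e / C _ C #: no change
surface: dabzapu

cell GRD=zo, SUR=vo:
underlying: dab-vol-pg
1. e -> o, i -> u / B C0 _: no change
2. 0 -> e / C _ C #: inserts after position(s) 7: dabvolpeg
surface: dabvolpeg


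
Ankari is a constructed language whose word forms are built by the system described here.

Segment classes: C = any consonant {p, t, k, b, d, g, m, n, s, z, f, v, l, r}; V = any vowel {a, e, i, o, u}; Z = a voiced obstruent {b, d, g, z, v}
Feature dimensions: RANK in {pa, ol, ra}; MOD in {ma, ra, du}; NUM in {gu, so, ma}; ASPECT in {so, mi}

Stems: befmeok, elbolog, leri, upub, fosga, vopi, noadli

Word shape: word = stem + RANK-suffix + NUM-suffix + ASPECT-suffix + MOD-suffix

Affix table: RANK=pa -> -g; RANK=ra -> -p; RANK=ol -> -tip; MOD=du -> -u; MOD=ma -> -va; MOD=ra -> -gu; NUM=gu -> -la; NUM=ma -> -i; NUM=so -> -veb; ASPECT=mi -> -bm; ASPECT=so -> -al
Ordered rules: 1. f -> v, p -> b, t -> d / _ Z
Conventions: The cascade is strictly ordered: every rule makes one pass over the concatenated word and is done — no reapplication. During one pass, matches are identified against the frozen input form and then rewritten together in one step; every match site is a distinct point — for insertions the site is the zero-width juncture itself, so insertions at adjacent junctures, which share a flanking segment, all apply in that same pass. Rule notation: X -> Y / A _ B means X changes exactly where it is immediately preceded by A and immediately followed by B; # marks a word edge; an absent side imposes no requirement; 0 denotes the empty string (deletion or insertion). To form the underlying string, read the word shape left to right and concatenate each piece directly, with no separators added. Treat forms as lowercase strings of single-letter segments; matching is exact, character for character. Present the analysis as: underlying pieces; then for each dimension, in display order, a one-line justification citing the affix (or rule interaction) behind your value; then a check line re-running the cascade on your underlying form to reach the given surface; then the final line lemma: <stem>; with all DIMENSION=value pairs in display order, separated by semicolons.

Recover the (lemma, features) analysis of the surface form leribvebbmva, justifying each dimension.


underlying: leri-p-veb-bm-va
RANK=ra - signalled by the affix -p
MOD=ma - signalled by the affix -va
NUM=so - signalled by the affix -veb
ASPECT=mi - signalled by the affix -bm
check: leripvebbmva -> leribvebbmva
lemma: leri; RANK=ra; MOD=ma; NUM=so; ASPECT=mi


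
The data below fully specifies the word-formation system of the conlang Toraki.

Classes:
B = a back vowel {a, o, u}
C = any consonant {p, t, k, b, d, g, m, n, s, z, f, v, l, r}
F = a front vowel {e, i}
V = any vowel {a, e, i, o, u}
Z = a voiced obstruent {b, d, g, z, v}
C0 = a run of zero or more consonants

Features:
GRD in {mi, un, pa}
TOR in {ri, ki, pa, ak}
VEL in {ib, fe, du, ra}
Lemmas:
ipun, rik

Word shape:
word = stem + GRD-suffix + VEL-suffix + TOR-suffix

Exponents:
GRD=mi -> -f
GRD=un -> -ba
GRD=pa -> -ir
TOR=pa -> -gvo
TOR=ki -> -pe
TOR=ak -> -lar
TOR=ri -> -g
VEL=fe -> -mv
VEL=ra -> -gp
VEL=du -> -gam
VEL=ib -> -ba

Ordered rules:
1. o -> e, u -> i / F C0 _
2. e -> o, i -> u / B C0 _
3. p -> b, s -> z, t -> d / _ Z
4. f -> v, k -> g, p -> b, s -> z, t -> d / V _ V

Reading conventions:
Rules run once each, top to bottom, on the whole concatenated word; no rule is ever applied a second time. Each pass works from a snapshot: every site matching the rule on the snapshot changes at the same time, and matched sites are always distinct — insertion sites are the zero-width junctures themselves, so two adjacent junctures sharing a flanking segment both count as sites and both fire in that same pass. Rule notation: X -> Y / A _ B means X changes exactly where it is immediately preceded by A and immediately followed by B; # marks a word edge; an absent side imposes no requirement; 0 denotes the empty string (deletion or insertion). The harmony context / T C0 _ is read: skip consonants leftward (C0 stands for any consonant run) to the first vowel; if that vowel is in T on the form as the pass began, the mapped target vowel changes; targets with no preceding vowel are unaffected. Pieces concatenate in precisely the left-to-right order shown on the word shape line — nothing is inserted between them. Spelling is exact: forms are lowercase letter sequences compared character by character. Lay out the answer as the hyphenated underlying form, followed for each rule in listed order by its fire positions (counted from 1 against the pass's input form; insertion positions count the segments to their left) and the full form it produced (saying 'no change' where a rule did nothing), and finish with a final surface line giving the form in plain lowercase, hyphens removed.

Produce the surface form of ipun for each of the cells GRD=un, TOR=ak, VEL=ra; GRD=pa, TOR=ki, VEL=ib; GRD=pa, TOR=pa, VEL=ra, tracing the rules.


cell GRD=un, TOR=ak, VEL=ra:
underlying: ipun-ba-gp-lar
1. o -> e, u -> i / F C0 _: fires at position(s) 3: ipinbagplar
2. e -> o, i -> u / B C0 _: no change
3. p -> b, s -> z, t -> d / _ Z: no change
4. f -> v, k -> g, p -> b, s -> z, t -> d / V _ V: fires at position(s) 2: ibinbagplar
surface: ibinbagplar

cell GRD=pa, TOR=ki, VEL=ib:
underlying: ipun-ir-ba-pe
1. o -> e, u -> i / F C0 _: fires at position(s) 3: ipinirbape
2. e -> o, i -> u / B C0 _: fires at position(s) 10: ipinirbapo
3. p -> b, s -> z, t -> d / _ Z: no change
4. f -> v, k -> g, p -> b, s -> z, t -> d / V _ V: fires at position(s) 2, 9: ibinirbabo
surface: ibinirbabo

cell GRD=pa, TOR=pa, VEL=ra:
underlying: ipun-ir-gp-gvo
1. o -> e, u -> i / F C0 _: fires at position(s) 3, 11: ipinirgpgve
2. e -> o, i -> u / B C0 _: no change
3. p -> b, s -> z, t -> d / _ Z: fires at position(s) 8: ipinirgbgve
4. f -> v, k -> g, p -> b, s -> z, t -> d / V _ V: fires at position(s) 2: ibinirgbgve
surface: ibinirgbgve


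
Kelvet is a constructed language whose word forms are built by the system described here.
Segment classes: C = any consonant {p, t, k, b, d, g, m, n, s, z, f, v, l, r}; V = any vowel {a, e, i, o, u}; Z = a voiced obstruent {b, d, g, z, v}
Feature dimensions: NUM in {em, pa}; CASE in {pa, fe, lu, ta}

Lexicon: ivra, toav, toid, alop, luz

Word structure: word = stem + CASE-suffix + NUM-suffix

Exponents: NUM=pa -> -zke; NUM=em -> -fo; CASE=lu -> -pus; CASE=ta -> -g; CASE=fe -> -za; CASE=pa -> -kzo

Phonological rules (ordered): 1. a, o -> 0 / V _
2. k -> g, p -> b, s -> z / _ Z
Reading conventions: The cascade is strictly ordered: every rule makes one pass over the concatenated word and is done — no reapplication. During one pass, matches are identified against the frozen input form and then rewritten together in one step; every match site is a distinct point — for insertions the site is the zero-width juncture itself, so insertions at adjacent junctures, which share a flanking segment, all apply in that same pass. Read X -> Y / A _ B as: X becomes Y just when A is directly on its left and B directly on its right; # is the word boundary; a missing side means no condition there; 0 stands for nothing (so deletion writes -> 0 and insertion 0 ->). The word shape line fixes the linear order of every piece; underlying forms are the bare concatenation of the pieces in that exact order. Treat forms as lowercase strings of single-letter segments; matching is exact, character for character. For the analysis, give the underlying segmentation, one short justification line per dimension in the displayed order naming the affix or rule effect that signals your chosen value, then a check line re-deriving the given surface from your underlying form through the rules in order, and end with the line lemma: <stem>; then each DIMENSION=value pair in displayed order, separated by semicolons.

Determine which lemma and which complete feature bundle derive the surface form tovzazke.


underlying: toav-za-zke
NUM=pa - signalled by the affix -zke
CASE=fe - signalled by the affix -za
check: toavzazke -> tovzazke -> tovzazke
lemma: toav; NUM=pa; CASE=fe


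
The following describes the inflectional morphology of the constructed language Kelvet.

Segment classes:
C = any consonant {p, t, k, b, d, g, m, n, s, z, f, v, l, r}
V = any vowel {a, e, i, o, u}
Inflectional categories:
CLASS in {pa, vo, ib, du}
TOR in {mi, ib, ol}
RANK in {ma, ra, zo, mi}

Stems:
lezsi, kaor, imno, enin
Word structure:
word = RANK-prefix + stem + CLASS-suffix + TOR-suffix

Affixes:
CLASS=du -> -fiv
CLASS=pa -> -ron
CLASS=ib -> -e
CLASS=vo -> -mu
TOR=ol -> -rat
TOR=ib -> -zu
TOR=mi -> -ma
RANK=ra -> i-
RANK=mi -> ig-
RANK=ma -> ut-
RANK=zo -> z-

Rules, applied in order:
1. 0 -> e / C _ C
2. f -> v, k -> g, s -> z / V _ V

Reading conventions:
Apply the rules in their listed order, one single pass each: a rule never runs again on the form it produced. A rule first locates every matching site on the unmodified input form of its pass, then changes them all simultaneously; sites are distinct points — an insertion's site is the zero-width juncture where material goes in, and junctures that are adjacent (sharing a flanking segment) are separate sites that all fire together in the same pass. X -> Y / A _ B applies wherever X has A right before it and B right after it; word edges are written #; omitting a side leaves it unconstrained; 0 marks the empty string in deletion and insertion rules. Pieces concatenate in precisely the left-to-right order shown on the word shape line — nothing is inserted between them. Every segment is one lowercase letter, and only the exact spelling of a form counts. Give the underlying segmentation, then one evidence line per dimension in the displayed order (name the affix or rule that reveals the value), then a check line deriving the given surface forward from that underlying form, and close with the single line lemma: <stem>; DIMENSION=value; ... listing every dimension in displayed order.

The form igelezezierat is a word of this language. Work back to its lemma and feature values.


underlying: ig-lezsi-e-rat
CLASS=ib - signalled by the affix -e
TOR=ol - signalled by the affix -rat
RANK=mi - signalled by the affix ig-
check: iglezsierat -> igelezesierat -> igelezezierat
lemma: lezsi; CLASS=ib; TOR=ol; RANK=mi


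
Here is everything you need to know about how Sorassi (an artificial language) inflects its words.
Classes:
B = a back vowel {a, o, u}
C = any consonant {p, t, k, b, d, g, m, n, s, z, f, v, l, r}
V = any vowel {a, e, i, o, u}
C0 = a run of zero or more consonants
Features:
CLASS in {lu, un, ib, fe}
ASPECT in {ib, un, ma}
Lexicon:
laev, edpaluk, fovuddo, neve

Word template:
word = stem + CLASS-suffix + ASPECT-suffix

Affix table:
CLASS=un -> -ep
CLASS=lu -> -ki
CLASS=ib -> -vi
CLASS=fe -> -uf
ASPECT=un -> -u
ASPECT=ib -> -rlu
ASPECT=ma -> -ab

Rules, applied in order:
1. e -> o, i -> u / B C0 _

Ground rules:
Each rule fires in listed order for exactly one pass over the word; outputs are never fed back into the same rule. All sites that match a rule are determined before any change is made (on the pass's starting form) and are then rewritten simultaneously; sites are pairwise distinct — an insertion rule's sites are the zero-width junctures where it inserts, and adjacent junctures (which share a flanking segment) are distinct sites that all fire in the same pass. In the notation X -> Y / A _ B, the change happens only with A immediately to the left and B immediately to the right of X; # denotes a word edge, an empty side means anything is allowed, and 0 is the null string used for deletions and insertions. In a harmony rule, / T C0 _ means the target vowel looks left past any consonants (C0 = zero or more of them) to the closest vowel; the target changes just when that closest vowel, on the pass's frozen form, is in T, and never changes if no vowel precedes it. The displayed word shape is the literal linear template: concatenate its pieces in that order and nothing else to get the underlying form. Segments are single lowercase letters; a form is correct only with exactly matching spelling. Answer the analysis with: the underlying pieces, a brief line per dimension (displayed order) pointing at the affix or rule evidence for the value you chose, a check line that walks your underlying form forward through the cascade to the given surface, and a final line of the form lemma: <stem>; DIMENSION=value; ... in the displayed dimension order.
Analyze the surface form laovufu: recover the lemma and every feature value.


underlying: laev-uf-u
CLASS=fe - signalled by the affix -uf
ASPECT=un - signalled by the affix -u
check: laevufu -> laovufu
lemma: laev; CLASS=fe; ASPECT=un


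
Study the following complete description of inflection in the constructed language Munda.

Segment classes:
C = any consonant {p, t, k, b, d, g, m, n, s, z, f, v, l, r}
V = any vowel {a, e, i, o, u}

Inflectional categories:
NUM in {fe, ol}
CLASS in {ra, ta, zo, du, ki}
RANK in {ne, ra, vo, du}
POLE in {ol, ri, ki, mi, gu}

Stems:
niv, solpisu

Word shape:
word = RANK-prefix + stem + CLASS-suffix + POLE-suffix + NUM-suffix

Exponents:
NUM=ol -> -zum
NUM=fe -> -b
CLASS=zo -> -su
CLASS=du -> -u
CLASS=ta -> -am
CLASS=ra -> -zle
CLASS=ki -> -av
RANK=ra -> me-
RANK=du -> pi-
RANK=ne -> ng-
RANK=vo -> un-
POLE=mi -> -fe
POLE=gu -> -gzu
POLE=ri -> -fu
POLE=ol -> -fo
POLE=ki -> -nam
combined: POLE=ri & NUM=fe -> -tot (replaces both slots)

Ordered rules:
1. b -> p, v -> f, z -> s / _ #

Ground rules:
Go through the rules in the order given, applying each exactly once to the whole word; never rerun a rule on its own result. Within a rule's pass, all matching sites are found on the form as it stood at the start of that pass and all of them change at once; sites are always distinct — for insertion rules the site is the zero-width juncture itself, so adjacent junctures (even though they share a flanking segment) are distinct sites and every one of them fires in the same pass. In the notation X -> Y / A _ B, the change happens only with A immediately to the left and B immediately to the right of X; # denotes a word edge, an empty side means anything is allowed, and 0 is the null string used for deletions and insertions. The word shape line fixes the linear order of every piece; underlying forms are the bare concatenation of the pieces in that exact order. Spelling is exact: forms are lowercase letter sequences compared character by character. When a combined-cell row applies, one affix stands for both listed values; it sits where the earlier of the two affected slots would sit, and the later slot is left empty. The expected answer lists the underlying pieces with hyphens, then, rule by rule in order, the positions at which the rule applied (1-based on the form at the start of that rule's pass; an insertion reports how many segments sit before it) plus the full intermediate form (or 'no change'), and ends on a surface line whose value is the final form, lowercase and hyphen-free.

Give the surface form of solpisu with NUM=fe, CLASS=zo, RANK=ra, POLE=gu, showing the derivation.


underlying: me-solpisu-su-gzu-b
1. b -> p, v -> f, z -> s / _ #: fires at position(s) 15: mesolpisusugzup
surface: mesolpisusugzup


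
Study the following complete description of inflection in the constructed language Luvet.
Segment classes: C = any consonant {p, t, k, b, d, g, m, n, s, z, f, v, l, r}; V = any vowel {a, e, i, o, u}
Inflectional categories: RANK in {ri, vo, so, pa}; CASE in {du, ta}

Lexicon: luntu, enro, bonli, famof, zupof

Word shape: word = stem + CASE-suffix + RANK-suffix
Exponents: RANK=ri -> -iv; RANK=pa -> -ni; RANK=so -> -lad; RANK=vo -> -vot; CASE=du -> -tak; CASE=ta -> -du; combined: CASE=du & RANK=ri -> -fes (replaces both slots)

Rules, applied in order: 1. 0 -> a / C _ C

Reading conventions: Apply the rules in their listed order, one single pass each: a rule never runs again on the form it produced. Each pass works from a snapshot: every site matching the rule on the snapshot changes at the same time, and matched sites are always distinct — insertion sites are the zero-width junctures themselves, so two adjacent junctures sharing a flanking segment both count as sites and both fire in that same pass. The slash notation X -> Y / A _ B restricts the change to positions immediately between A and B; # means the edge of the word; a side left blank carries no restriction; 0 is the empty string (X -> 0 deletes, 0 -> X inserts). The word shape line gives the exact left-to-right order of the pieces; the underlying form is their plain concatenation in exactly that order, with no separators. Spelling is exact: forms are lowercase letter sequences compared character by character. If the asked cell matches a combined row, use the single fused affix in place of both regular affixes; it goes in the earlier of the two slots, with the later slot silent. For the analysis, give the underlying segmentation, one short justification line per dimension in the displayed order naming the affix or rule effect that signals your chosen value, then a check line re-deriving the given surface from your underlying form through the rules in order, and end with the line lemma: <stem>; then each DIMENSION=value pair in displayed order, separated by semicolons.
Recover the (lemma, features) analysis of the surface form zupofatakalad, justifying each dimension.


underlying: zupof-tak-lad
RANK=so - signalled by the affix -lad
CASE=du - signalled by the affix -tak
check: zupoftaklad -> zupofatakalad
lemma: zupof; RANK=so; CASE=du


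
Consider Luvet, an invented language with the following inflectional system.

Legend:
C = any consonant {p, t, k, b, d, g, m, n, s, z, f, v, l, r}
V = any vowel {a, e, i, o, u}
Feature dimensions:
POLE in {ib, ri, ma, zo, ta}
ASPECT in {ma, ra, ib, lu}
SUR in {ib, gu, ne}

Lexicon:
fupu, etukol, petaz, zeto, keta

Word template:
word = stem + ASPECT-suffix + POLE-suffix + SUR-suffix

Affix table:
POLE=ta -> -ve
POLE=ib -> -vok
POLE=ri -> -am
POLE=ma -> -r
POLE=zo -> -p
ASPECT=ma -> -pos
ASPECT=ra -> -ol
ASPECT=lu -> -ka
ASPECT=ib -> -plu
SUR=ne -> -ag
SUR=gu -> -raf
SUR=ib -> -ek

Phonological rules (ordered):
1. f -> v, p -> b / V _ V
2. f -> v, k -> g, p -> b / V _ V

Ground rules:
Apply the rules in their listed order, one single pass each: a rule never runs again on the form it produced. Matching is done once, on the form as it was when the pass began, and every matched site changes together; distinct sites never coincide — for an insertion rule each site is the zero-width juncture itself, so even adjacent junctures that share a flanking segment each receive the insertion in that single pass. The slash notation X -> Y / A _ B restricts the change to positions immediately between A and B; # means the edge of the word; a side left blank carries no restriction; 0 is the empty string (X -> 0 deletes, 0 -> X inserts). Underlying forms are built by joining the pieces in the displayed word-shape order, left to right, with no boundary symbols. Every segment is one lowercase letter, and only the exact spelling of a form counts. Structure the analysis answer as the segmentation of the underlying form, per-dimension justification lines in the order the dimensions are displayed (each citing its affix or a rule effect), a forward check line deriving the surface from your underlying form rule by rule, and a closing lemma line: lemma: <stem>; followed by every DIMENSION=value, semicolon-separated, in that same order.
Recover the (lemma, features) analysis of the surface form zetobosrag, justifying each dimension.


underlying: zeto-pos-r-ag
POLE=ma - signalled by the affix -r
ASPECT=ma - signalled by the affix -pos
SUR=ne - signalled by the affix -ag
check: zetoposrag -> zetobosrag -> zetobosrag
lemma: zeto; POLE=ma; ASPECT=ma; SUR=ne


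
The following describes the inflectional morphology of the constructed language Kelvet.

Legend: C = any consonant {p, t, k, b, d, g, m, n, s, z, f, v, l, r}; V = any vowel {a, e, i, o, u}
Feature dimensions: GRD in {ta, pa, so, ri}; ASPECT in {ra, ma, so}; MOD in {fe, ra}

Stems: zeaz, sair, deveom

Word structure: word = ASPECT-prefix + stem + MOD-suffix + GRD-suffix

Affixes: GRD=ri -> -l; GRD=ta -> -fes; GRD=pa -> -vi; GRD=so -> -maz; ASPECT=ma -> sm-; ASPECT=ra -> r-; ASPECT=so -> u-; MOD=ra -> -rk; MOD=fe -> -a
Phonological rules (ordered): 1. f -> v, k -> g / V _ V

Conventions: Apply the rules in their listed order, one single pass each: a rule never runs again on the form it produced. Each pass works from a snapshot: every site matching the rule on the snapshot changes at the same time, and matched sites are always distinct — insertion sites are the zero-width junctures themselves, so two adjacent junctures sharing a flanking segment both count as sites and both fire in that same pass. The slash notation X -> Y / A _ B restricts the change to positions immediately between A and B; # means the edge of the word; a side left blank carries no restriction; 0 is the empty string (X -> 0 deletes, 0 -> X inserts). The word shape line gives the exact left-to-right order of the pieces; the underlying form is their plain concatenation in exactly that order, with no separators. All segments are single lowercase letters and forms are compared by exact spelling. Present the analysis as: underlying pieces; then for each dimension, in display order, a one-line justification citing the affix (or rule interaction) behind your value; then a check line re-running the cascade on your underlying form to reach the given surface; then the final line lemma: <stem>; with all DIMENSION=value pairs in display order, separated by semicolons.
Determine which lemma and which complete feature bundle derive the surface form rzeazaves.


underlying: r-zeaz-a-fes
GRD=ta - signalled by the affix -fes
ASPECT=ra - signalled by the affix r-
MOD=fe - signalled by the affix -a
check: rzeazafes -> rzeazaves
lemma: zeaz; GRD=ta; ASPECT=ra; MOD=fe


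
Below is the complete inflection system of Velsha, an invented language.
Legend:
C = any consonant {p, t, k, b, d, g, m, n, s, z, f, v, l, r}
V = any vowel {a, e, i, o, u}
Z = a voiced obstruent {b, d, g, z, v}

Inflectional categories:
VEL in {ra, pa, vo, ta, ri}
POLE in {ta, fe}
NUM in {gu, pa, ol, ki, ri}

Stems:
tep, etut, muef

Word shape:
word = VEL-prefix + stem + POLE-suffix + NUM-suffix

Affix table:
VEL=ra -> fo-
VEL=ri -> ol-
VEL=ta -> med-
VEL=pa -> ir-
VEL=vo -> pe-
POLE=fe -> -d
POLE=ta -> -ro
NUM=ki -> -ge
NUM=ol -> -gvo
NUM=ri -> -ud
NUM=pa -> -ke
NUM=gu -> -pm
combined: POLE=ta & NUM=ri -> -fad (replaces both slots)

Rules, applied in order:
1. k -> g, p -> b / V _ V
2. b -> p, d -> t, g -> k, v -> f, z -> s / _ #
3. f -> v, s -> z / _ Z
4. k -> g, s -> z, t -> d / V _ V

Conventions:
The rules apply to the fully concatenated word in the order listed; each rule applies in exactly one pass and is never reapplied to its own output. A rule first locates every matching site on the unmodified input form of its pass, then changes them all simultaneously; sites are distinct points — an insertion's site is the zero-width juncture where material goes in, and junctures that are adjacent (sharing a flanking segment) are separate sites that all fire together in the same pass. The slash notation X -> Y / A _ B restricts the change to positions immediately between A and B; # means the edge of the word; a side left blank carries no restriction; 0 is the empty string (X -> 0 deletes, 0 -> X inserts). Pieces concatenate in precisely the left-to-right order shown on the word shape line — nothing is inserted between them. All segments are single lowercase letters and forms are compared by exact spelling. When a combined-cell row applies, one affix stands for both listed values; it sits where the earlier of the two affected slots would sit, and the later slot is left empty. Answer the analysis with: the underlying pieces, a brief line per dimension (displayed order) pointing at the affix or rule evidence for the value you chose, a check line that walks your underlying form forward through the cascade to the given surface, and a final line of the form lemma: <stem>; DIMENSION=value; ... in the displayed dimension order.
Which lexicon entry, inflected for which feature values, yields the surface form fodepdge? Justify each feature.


underlying: fo-tep-d-ge
VEL=ra - signalled by the affix fo-
POLE=fe - signalled by the affix -d
NUM=ki - signalled by the affix -ge
check: fotepdge -> fotepdge -> fotepdge -> fotepdge -> fodepdge
lemma: tep; VEL=ra; POLE=fe; NUM=ki
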